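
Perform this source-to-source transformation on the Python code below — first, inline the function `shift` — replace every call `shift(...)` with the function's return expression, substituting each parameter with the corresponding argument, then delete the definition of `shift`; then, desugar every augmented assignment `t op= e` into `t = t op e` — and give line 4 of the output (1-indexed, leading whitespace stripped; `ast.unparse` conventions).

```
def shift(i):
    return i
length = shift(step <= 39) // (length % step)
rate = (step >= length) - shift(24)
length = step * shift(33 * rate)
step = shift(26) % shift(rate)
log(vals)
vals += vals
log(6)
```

step = 26 % rate

Transformed code:
length = (step <= 39) // (length % step)
rate = (step >= length) - 24
length = step * (33 * rate)
step = 26 % rate
log(vals)
vals = vals + vals
log(6)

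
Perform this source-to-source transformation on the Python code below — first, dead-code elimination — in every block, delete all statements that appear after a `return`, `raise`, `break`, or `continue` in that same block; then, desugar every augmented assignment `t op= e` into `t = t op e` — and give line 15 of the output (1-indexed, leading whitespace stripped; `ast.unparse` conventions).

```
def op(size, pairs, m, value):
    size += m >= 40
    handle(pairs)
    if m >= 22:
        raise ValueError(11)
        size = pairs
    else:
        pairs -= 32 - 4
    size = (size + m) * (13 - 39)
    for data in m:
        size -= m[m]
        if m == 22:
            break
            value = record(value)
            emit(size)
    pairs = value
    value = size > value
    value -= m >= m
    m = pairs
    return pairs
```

Transformed code:
def op(size, pairs, m, value):
    size = size + (m >= 40)
    handle(pairs)
    if m >= 22:
        raise ValueError(11)
    else:
        pairs = pairs - (32 - 4)
    size = (size + m) * (13 - 39)
    for data in m:
        size = size - m[m]
        if m == 22:
            break
    pairs = value
    value = size > value
    value = value - (m >= m)
    m = pairs
    return pairs

value = value - (m >= m)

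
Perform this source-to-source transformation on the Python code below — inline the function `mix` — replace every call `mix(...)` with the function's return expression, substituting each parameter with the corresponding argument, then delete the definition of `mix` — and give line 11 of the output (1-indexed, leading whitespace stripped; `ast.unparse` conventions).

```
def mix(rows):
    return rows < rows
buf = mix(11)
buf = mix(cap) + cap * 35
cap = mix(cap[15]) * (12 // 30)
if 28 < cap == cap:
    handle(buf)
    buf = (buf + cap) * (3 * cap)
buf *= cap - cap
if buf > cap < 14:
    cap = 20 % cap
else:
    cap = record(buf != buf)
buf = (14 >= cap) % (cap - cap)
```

cap = record(buf != buf)

Transformed code:
buf = 11 < 11
buf = (cap < cap) + cap * 35
cap = (cap[15] < cap[15]) * (12 // 30)
if 28 < cap == cap:
    handle(buf)
    buf = (buf + cap) * (3 * cap)
buf *= cap - cap
if buf > cap < 14:
    cap = 20 % cap
else:
    cap = record(buf != buf)
buf = (14 >= cap) % (cap - cap)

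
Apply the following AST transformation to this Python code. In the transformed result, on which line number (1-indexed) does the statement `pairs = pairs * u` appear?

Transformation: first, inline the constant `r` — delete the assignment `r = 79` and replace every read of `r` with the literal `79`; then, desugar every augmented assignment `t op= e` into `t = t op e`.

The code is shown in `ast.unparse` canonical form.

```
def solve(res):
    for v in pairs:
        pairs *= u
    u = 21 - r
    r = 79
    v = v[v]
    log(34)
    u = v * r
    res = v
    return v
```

3

Transformed code:
def solve(res):
    for v in pairs:
        pairs = pairs * u
    u = 21 - 79
    v = v[v]
    log(34)
    u = v * 79
    res = v
    return v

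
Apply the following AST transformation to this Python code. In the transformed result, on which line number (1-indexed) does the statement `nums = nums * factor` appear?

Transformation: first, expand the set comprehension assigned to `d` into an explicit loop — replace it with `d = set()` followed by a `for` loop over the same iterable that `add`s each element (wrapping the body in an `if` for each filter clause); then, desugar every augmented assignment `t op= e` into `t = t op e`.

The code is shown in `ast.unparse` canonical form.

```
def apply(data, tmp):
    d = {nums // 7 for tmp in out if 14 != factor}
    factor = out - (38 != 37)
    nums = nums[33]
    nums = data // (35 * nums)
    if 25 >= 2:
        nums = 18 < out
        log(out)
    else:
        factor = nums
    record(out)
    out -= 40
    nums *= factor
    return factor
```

Transformed code:
def apply(data, tmp):
    d = set()
    for tmp in out:
        if 14 != factor:
            d.add(nums // 7)
    factor = out - (38 != 37)
    nums = nums[33]
    nums = data // (35 * nums)
    if 25 >= 2:
        nums = 18 < out
        log(out)
    else:
        factor = nums
    record(out)
    out = out - 40
    nums = nums * factor
    return factor

16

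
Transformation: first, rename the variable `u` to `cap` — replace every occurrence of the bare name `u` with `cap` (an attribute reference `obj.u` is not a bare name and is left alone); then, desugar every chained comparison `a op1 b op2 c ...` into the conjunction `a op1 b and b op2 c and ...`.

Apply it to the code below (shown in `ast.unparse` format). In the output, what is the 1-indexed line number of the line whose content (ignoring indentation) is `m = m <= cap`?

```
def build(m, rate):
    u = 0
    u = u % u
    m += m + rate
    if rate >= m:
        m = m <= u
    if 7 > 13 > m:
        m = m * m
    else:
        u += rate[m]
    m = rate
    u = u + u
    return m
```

Transformed code:
def build(m, rate):
    cap = 0
    cap = cap % cap
    m += m + rate
    if rate >= m:
        m = m <= cap
    if 7 > 13 and 13 > m:
        m = m * m
    else:
        cap += rate[m]
    m = rate
    cap = cap + cap
    return m

6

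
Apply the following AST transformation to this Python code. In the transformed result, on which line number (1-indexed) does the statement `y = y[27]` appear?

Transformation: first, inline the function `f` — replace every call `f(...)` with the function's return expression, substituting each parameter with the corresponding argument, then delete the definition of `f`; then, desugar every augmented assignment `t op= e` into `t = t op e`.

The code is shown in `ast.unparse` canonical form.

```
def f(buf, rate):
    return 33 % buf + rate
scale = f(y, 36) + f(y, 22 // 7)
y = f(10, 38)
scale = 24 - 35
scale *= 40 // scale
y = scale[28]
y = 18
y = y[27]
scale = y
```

Transformed code:
scale = 33 % y + 36 + (33 % y + 22 // 7)
y = 33 % 10 + 38
scale = 24 - 35
scale = scale * (40 // scale)
y = scale[28]
y = 18
y = y[27]
scale = y

7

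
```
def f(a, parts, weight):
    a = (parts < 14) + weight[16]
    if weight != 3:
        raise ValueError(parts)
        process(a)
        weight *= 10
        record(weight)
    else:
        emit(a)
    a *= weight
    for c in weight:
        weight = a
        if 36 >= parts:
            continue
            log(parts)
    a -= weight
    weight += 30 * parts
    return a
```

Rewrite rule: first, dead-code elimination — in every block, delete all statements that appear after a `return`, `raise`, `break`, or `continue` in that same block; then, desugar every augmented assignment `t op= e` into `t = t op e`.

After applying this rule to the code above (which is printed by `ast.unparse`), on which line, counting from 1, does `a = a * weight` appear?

Transformed code:
def f(a, parts, weight):
    a = (parts < 14) + weight[16]
    if weight != 3:
        raise ValueError(parts)
    else:
        emit(a)
    a = a * weight
    for c in weight:
        weight = a
        if 36 >= parts:
            continue
    a = a - weight
    weight = weight + 30 * parts
    return a

7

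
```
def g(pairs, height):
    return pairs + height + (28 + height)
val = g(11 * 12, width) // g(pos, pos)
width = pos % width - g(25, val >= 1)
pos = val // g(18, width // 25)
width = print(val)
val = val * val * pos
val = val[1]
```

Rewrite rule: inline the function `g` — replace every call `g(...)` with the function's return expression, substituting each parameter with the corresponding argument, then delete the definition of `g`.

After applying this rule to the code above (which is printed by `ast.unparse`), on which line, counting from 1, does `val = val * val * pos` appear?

Transformed code:
val = (11 * 12 + width + (28 + width)) // (pos + pos + (28 + pos))
width = pos % width - (25 + (val >= 1) + (28 + (val >= 1)))
pos = val // (18 + width // 25 + (28 + width // 25))
width = print(val)
val = val * val * pos
val = val[1]

5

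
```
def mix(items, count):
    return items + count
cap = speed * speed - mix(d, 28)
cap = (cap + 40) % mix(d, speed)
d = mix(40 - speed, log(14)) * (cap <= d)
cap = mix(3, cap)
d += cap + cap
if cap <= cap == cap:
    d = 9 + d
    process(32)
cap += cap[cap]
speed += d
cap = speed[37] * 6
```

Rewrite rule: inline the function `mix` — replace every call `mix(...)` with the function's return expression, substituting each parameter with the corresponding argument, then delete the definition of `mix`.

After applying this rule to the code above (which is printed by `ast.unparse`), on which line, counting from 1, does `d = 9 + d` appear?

Transformed code:
cap = speed * speed - (d + 28)
cap = (cap + 40) % (d + speed)
d = (40 - speed + log(14)) * (cap <= d)
cap = 3 + cap
d += cap + cap
if cap <= cap == cap:
    d = 9 + d
    process(32)
cap += cap[cap]
speed += d
cap = speed[37] * 6

7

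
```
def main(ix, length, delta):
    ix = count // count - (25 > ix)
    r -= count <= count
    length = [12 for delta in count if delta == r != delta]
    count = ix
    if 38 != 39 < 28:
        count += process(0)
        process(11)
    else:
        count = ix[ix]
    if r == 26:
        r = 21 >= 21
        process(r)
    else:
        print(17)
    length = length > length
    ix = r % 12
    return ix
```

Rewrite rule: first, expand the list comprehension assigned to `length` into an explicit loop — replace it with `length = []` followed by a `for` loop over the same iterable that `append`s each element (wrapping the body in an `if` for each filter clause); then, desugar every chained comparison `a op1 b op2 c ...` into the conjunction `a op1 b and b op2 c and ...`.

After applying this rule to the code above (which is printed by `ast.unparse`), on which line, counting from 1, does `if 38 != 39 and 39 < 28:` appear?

9

Transformed code:
def main(ix, length, delta):
    ix = count // count - (25 > ix)
    r -= count <= count
    length = []
    for delta in count:
        if delta == r and r != delta:
            length.append(12)
    count = ix
    if 38 != 39 and 39 < 28:
        count += process(0)
        process(11)
    else:
        count = ix[ix]
    if r == 26:
        r = 21 >= 21
        process(r)
    else:
        print(17)
    length = length > length
    ix = r % 12
    return ix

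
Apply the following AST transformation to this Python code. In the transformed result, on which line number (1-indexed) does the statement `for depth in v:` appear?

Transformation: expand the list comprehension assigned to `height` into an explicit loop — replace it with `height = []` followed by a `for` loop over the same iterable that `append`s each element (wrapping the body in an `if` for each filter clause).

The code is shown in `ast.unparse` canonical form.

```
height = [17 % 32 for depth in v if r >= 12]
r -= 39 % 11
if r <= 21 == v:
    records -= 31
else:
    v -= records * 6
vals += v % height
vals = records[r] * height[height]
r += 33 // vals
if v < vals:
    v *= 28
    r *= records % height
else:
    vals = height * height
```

Transformed code:
height = []
for depth in v:
    if r >= 12:
        height.append(17 % 32)
r -= 39 % 11
if r <= 21 == v:
    records -= 31
else:
    v -= records * 6
vals += v % height
vals = records[r] * height[height]
r += 33 // vals
if v < vals:
    v *= 28
    r *= records % height
else:
    vals = height * height

2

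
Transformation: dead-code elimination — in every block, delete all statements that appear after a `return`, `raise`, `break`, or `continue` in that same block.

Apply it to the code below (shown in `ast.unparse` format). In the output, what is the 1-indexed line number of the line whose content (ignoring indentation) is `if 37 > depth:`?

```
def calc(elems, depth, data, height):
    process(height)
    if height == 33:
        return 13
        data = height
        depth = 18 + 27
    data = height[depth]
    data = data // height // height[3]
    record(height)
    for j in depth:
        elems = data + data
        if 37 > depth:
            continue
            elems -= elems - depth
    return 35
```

10

Transformed code:
def calc(elems, depth, data, height):
    process(height)
    if height == 33:
        return 13
    data = height[depth]
    data = data // height // height[3]
    record(height)
    for j in depth:
        elems = data + data
        if 37 > depth:
            continue
    return 35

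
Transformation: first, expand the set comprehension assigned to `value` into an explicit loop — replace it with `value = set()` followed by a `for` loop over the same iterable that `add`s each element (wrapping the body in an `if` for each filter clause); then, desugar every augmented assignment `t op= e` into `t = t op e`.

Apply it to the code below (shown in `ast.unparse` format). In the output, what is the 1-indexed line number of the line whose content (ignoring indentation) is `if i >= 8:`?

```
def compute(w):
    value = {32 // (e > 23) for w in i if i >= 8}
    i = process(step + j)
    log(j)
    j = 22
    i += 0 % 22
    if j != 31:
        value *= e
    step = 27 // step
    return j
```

Transformed code:
def compute(w):
    value = set()
    for w in i:
        if i >= 8:
            value.add(32 // (e > 23))
    i = process(step + j)
    log(j)
    j = 22
    i = i + 0 % 22
    if j != 31:
        value = value * e
    step = 27 // step
    return j

4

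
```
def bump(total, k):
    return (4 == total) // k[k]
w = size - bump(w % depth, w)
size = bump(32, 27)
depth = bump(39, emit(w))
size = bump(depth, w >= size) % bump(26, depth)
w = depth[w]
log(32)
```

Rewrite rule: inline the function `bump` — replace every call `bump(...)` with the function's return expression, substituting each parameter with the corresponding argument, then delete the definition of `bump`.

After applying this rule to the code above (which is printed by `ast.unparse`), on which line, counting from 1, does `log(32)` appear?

Transformed code:
w = size - (4 == w % depth) // w[w]
size = (4 == 32) // 27[27]
depth = (4 == 39) // emit(w)[emit(w)]
size = (4 == depth) // (w >= size)[w >= size] % ((4 == 26) // depth[depth])
w = depth[w]
log(32)

6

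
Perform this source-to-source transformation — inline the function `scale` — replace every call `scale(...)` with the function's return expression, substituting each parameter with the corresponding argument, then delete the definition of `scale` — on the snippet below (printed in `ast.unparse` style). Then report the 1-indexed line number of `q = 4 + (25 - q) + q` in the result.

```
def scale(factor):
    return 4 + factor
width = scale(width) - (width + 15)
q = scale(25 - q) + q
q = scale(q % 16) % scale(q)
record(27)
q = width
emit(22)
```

Transformed code:
width = 4 + width - (width + 15)
q = 4 + (25 - q) + q
q = (4 + q % 16) % (4 + q)
record(27)
q = width
emit(22)

2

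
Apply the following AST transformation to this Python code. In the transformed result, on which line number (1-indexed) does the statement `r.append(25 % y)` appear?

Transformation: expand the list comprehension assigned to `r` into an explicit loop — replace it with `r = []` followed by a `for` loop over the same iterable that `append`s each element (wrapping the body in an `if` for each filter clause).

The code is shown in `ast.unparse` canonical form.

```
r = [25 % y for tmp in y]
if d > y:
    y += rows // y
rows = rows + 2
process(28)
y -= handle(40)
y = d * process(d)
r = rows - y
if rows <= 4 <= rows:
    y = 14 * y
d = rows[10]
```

Transformed code:
r = []
for tmp in y:
    r.append(25 % y)
if d > y:
    y += rows // y
rows = rows + 2
process(28)
y -= handle(40)
y = d * process(d)
r = rows - y
if rows <= 4 <= rows:
    y = 14 * y
d = rows[10]

3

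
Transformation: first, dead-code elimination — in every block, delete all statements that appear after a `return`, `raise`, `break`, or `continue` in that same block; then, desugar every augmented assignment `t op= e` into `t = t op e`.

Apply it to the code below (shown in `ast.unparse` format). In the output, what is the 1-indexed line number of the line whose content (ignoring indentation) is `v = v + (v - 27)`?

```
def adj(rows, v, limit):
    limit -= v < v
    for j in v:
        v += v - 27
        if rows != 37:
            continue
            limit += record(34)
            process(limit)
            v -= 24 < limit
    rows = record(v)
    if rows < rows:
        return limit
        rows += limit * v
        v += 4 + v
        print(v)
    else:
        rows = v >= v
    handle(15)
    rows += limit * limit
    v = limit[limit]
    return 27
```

Transformed code:
def adj(rows, v, limit):
    limit = limit - (v < v)
    for j in v:
        v = v + (v - 27)
        if rows != 37:
            continue
    rows = record(v)
    if rows < rows:
        return limit
    else:
        rows = v >= v
    handle(15)
    rows = rows + limit * limit
    v = limit[limit]
    return 27

4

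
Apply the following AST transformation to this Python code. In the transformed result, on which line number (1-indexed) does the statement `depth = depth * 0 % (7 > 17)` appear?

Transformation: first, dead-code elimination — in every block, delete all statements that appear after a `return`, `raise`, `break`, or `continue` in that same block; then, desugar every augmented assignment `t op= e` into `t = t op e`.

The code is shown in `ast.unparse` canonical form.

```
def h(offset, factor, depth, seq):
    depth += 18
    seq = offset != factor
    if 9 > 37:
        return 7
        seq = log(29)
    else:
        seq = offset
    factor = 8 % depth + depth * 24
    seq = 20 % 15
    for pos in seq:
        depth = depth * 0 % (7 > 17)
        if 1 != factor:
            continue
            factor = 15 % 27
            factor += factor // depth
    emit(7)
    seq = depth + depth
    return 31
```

Transformed code:
def h(offset, factor, depth, seq):
    depth = depth + 18
    seq = offset != factor
    if 9 > 37:
        return 7
    else:
        seq = offset
    factor = 8 % depth + depth * 24
    seq = 20 % 15
    for pos in seq:
        depth = depth * 0 % (7 > 17)
        if 1 != factor:
            continue
    emit(7)
    seq = depth + depth
    return 31

11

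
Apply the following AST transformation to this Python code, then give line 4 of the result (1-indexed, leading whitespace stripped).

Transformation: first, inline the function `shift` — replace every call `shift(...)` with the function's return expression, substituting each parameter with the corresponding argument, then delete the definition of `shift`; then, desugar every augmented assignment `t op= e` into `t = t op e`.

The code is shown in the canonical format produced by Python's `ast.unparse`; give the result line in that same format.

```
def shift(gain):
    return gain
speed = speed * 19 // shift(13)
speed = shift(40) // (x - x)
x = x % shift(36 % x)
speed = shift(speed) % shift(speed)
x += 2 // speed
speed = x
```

Transformed code:
speed = speed * 19 // 13
speed = 40 // (x - x)
x = x % (36 % x)
speed = speed % speed
x = x + 2 // speed
speed = x

speed = speed % speed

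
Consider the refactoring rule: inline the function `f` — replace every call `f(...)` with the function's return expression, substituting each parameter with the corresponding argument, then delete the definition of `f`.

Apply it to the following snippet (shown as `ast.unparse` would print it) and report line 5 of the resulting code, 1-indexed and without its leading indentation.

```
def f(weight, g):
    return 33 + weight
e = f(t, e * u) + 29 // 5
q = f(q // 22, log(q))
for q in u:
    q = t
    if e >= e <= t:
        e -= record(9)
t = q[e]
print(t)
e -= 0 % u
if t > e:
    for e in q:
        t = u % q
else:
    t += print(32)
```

Transformed code:
e = 33 + t + 29 // 5
q = 33 + q // 22
for q in u:
    q = t
    if e >= e <= t:
        e -= record(9)
t = q[e]
print(t)
e -= 0 % u
if t > e:
    for e in q:
        t = u % q
else:
    t += print(32)

if e >= e <= t:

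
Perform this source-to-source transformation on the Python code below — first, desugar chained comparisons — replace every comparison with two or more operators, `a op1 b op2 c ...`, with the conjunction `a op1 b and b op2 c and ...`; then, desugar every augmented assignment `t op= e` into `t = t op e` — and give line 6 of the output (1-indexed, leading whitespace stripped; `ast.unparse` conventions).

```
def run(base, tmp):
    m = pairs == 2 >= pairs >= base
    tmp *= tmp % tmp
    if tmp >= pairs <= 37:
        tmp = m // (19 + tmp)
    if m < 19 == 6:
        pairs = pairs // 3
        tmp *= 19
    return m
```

Transformed code:
def run(base, tmp):
    m = pairs == 2 and 2 >= pairs and (pairs >= base)
    tmp = tmp * (tmp % tmp)
    if tmp >= pairs and pairs <= 37:
        tmp = m // (19 + tmp)
    if m < 19 and 19 == 6:
        pairs = pairs // 3
        tmp = tmp * 19
    return m

if m < 19 and 19 == 6:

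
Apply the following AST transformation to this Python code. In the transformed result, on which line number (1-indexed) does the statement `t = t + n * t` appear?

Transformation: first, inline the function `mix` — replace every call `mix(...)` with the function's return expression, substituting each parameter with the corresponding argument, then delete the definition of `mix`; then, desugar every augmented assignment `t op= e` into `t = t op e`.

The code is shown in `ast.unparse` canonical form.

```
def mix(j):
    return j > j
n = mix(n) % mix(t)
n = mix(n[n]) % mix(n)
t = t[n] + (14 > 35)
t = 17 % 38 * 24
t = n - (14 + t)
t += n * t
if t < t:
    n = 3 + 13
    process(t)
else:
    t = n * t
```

Transformed code:
n = (n > n) % (t > t)
n = (n[n] > n[n]) % (n > n)
t = t[n] + (14 > 35)
t = 17 % 38 * 24
t = n - (14 + t)
t = t + n * t
if t < t:
    n = 3 + 13
    process(t)
else:
    t = n * t

6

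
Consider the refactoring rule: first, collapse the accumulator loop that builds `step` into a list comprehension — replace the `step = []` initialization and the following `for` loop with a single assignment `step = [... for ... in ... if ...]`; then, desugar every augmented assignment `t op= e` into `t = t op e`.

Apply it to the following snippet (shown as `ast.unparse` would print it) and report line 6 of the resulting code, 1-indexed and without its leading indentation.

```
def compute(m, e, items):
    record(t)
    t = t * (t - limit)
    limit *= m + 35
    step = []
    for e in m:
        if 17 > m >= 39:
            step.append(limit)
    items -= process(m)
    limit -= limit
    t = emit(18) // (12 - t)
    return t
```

Transformed code:
def compute(m, e, items):
    record(t)
    t = t * (t - limit)
    limit = limit * (m + 35)
    step = [limit for e in m if 17 > m >= 39]
    items = items - process(m)
    limit = limit - limit
    t = emit(18) // (12 - t)
    return t

items = items - process(m)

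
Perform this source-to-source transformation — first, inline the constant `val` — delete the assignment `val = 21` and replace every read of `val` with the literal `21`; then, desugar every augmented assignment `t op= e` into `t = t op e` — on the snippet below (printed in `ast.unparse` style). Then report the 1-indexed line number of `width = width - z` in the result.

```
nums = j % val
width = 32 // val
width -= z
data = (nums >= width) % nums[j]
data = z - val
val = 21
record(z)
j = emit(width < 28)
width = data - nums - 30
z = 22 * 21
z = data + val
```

3

Transformed code:
nums = j % 21
width = 32 // 21
width = width - z
data = (nums >= width) % nums[j]
data = z - 21
record(z)
j = emit(width < 28)
width = data - nums - 30
z = 22 * 21
z = data + 21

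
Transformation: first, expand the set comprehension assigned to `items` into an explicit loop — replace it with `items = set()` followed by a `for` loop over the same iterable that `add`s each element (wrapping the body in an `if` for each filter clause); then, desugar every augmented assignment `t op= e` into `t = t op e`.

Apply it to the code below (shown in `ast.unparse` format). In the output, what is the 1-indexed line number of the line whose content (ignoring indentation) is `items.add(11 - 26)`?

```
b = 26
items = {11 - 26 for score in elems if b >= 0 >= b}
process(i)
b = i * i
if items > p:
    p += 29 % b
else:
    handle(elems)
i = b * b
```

Transformed code:
b = 26
items = set()
for score in elems:
    if b >= 0 >= b:
        items.add(11 - 26)
process(i)
b = i * i
if items > p:
    p = p + 29 % b
else:
    handle(elems)
i = b * b

5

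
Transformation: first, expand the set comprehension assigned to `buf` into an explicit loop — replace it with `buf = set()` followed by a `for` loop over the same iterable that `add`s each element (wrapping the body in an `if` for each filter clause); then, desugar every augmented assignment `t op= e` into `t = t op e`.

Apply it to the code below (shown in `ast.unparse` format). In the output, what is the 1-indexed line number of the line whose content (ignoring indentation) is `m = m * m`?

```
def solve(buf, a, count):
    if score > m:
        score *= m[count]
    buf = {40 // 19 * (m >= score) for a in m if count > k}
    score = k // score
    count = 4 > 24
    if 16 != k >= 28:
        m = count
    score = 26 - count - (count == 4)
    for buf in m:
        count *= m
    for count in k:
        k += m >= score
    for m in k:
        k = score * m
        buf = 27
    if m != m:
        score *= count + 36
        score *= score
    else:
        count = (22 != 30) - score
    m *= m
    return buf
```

25

Transformed code:
def solve(buf, a, count):
    if score > m:
        score = score * m[count]
    buf = set()
    for a in m:
        if count > k:
            buf.add(40 // 19 * (m >= score))
    score = k // score
    count = 4 > 24
    if 16 != k >= 28:
        m = count
    score = 26 - count - (count == 4)
    for buf in m:
        count = count * m
    for count in k:
        k = k + (m >= score)
    for m in k:
        k = score * m
        buf = 27
    if m != m:
        score = score * (count + 36)
        score = score * score
    else:
        count = (22 != 30) - score
    m = m * m
    return buf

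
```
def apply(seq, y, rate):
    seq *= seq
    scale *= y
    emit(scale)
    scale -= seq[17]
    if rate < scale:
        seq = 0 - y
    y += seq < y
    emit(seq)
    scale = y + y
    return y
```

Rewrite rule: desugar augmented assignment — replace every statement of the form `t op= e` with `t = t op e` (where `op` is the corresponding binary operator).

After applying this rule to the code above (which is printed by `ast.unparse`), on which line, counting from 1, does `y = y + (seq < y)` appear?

Transformed code:
def apply(seq, y, rate):
    seq = seq * seq
    scale = scale * y
    emit(scale)
    scale = scale - seq[17]
    if rate < scale:
        seq = 0 - y
    y = y + (seq < y)
    emit(seq)
    scale = y + y
    return y

8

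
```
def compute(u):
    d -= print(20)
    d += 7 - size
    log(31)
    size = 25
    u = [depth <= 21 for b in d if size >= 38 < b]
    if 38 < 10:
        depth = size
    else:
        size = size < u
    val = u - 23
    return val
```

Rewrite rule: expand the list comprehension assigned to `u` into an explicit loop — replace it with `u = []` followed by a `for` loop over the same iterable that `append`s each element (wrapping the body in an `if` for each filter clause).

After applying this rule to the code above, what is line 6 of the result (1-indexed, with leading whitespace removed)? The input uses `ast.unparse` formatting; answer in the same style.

u = []

Transformed code:
def compute(u):
    d -= print(20)
    d += 7 - size
    log(31)
    size = 25
    u = []
    for b in d:
        if size >= 38 < b:
            u.append(depth <= 21)
    if 38 < 10:
        depth = size
    else:
        size = size < u
    val = u - 23
    return val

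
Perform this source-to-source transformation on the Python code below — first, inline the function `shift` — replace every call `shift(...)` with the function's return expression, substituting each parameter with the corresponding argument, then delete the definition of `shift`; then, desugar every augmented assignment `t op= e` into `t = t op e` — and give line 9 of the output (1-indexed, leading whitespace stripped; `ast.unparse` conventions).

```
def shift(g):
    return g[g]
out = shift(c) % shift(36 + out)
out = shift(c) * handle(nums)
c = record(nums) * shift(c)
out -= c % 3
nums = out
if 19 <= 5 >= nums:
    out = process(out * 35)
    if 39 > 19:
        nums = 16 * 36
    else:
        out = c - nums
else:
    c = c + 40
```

Transformed code:
out = c[c] % (36 + out)[36 + out]
out = c[c] * handle(nums)
c = record(nums) * c[c]
out = out - c % 3
nums = out
if 19 <= 5 >= nums:
    out = process(out * 35)
    if 39 > 19:
        nums = 16 * 36
    else:
        out = c - nums
else:
    c = c + 40

nums = 16 * 36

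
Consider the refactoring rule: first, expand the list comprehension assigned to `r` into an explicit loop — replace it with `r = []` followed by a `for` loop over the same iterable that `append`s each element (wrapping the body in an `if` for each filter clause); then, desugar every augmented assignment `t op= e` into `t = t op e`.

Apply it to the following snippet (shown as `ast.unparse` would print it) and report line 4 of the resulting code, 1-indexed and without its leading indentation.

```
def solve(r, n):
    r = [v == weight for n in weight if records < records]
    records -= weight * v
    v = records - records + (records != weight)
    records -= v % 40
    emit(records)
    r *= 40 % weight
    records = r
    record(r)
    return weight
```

Transformed code:
def solve(r, n):
    r = []
    for n in weight:
        if records < records:
            r.append(v == weight)
    records = records - weight * v
    v = records - records + (records != weight)
    records = records - v % 40
    emit(records)
    r = r * (40 % weight)
    records = r
    record(r)
    return weight

if records < records:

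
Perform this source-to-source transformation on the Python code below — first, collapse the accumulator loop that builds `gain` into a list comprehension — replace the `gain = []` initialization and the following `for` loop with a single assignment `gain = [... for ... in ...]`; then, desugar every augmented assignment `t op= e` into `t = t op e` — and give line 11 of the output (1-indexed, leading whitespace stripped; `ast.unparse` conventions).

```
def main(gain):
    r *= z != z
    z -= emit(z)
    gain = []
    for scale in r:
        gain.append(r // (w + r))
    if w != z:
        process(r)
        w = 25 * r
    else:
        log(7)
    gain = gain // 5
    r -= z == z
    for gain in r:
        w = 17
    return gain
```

r = r - (z == z)

Transformed code:
def main(gain):
    r = r * (z != z)
    z = z - emit(z)
    gain = [r // (w + r) for scale in r]
    if w != z:
        process(r)
        w = 25 * r
    else:
        log(7)
    gain = gain // 5
    r = r - (z == z)
    for gain in r:
        w = 17
    return gain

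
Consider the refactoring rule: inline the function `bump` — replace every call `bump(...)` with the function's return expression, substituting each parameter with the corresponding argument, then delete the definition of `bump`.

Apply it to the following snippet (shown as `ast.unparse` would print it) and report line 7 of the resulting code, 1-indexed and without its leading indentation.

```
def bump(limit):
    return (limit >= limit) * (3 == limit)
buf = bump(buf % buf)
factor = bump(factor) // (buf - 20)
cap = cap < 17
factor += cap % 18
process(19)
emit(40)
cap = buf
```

cap = buf

Transformed code:
buf = (buf % buf >= buf % buf) * (3 == buf % buf)
factor = (factor >= factor) * (3 == factor) // (buf - 20)
cap = cap < 17
factor += cap % 18
process(19)
emit(40)
cap = buf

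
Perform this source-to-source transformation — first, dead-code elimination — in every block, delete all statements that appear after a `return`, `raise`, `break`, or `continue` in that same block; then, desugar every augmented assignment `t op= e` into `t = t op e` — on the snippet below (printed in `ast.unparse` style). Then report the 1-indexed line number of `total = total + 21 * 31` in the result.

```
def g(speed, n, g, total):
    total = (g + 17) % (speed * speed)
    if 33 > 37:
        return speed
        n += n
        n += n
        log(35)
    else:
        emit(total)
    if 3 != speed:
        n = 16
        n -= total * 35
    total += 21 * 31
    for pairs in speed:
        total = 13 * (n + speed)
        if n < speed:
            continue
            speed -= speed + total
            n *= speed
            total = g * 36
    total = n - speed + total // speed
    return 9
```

Transformed code:
def g(speed, n, g, total):
    total = (g + 17) % (speed * speed)
    if 33 > 37:
        return speed
    else:
        emit(total)
    if 3 != speed:
        n = 16
        n = n - total * 35
    total = total + 21 * 31
    for pairs in speed:
        total = 13 * (n + speed)
        if n < speed:
            continue
    total = n - speed + total // speed
    return 9

10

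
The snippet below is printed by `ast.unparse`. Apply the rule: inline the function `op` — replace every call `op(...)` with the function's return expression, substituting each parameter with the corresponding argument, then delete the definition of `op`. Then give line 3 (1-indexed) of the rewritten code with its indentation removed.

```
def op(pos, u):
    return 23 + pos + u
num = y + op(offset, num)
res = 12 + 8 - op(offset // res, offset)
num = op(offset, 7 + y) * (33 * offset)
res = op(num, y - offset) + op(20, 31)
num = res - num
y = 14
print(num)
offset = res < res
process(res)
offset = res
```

num = (23 + offset + (7 + y)) * (33 * offset)

Transformed code:
num = y + (23 + offset + num)
res = 12 + 8 - (23 + offset // res + offset)
num = (23 + offset + (7 + y)) * (33 * offset)
res = 23 + num + (y - offset) + (23 + 20 + 31)
num = res - num
y = 14
print(num)
offset = res < res
process(res)
offset = res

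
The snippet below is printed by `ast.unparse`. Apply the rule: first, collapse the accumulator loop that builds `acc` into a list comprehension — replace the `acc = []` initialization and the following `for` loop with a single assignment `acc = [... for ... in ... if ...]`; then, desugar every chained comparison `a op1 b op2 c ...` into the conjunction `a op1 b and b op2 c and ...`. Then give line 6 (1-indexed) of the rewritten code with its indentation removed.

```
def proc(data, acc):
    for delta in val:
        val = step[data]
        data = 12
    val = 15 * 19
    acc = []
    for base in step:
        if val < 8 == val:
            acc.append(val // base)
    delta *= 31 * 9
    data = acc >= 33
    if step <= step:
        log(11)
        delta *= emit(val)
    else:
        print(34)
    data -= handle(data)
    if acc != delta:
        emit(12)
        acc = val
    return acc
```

acc = [val // base for base in step if val < 8 and 8 == val]

Transformed code:
def proc(data, acc):
    for delta in val:
        val = step[data]
        data = 12
    val = 15 * 19
    acc = [val // base for base in step if val < 8 and 8 == val]
    delta *= 31 * 9
    data = acc >= 33
    if step <= step:
        log(11)
        delta *= emit(val)
    else:
        print(34)
    data -= handle(data)
    if acc != delta:
        emit(12)
        acc = val
    return acc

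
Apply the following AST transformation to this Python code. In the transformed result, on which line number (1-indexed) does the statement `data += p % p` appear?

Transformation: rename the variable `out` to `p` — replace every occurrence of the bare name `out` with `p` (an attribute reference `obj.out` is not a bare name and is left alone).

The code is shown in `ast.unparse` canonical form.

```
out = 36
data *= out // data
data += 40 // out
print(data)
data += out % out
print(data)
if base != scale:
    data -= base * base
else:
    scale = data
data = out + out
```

5

Transformed code:
p = 36
data *= p // data
data += 40 // p
print(data)
data += p % p
print(data)
if base != scale:
    data -= base * base
else:
    scale = data
data = p + p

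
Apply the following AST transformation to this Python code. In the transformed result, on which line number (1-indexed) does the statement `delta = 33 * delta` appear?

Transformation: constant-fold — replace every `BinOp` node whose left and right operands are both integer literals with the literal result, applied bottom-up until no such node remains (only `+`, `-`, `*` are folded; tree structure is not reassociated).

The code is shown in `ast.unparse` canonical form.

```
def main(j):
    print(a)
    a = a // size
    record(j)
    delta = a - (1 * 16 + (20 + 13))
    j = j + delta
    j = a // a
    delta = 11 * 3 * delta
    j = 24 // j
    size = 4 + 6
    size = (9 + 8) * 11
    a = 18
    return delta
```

8

Transformed code:
def main(j):
    print(a)
    a = a // size
    record(j)
    delta = a - 49
    j = j + delta
    j = a // a
    delta = 33 * delta
    j = 24 // j
    size = 10
    size = 187
    a = 18
    return delta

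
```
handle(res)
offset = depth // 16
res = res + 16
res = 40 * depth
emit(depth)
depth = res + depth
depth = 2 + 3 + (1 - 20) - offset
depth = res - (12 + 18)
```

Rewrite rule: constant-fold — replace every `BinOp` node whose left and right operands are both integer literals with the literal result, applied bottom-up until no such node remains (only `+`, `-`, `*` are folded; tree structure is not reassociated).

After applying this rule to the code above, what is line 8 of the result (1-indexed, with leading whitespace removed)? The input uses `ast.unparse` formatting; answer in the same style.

depth = res - 30

Transformed code:
handle(res)
offset = depth // 16
res = res + 16
res = 40 * depth
emit(depth)
depth = res + depth
depth = -14 - offset
depth = res - 30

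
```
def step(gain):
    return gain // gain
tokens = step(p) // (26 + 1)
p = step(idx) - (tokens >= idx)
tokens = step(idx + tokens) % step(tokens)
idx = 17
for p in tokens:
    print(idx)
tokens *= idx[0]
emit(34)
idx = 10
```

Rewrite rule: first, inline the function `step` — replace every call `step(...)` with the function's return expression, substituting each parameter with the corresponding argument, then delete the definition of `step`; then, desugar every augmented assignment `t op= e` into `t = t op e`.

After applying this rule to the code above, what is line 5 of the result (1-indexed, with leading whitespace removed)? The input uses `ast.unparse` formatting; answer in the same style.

Transformed code:
tokens = p // p // (26 + 1)
p = idx // idx - (tokens >= idx)
tokens = (idx + tokens) // (idx + tokens) % (tokens // tokens)
idx = 17
for p in tokens:
    print(idx)
tokens = tokens * idx[0]
emit(34)
idx = 10

for p in tokens:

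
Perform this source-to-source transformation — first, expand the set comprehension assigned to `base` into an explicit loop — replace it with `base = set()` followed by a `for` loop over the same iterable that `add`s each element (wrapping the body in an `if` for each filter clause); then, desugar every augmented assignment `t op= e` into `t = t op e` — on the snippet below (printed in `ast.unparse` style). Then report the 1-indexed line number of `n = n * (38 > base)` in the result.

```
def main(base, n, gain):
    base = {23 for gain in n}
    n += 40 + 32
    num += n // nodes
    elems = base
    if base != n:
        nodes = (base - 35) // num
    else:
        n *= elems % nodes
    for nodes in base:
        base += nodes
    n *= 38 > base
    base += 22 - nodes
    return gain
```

14

Transformed code:
def main(base, n, gain):
    base = set()
    for gain in n:
        base.add(23)
    n = n + (40 + 32)
    num = num + n // nodes
    elems = base
    if base != n:
        nodes = (base - 35) // num
    else:
        n = n * (elems % nodes)
    for nodes in base:
        base = base + nodes
    n = n * (38 > base)
    base = base + (22 - nodes)
    return gain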